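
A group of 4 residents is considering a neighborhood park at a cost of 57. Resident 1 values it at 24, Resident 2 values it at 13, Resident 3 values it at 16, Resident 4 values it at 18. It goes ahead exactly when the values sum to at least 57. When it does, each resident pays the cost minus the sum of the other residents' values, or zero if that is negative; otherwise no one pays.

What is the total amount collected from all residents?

16

Total value 71 ≥ cost 57, so it is built.
Resident 1: others sum to 47; max(0, 57 - 47) = 10.
Resident 2: others sum to 58; max(0, 57 - 58) = 0.
Resident 3: others sum to 55; max(0, 57 - 55) = 2.
Resident 4: others sum to 53; max(0, 57 - 53) = 4.
Total collected = 10 + 0 + 2 + 4 = 16.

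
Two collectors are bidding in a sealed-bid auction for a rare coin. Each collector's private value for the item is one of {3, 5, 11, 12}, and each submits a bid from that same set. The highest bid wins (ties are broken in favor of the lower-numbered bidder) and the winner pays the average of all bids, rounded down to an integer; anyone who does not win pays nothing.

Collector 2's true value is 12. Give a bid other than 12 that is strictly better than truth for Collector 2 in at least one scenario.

5

Suppose Collector 1 bids 3.
Bid 12: wins, pays 7, utility 12 - 7 = 5.
Bid 5: wins, pays 4, utility 12 - 4 = 8.
So bidding 5 beats truth here (8 > 5).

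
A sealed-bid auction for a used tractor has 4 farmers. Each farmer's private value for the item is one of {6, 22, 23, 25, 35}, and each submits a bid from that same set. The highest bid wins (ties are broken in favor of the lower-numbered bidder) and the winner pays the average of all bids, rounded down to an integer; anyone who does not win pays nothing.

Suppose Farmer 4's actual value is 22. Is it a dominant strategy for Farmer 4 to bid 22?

No

Consider the case where Farmer 1 bids 6, Farmer 2 bids 6 and Farmer 3 bids 22.
Truthful bid 22: loses, pays 0, utility 0.
Bid 23 instead: wins, pays 14, utility 22 - 14 = 8.
Since 8 > 0, bidding 23 is strictly better here, so truthful bidding is not dominant.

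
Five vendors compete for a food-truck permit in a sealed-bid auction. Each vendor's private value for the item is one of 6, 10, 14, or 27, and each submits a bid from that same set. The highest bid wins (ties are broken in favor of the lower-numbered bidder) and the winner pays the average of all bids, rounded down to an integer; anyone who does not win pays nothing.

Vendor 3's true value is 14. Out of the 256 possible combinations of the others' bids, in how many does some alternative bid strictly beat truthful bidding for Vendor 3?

23

Others bid (6, 6, 6, 6): truth gives 7; bid 10 gives 8 > 7. Violating.
Others bid (6, 6, 6, 10): truth gives 6; bid 10 gives 7 > 6. Violating.
Others bid (6, 6, 10, 6): truth gives 6; bid 10 gives 7 > 6. Violating.
Others bid (6, 6, 10, 10): truth gives 5; bid 10 gives 6 > 5. Violating.
Others bid (6, 6, 6, 14): truth gives 5; no alternative beats it.
Others bid (6, 6, 6, 27): truth gives 0; no alternative beats it.
(Checking all 256 profiles: 23 have a profitable deviation, 233 do not.)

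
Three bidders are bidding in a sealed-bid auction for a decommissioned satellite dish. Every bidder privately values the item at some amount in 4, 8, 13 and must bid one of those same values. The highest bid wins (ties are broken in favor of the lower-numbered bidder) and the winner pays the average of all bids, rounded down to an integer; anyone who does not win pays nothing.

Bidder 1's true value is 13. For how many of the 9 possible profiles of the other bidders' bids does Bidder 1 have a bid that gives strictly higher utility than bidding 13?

Others bid (4, 4): truth gives 6; bid 4 gives 9 > 6. Violating.
Others bid (4, 8): truth gives 5; bid 8 gives 7 > 5. Violating.
Others bid (8, 4): truth gives 5; bid 8 gives 7 > 5. Violating.
Others bid (8, 8): truth gives 4; bid 8 gives 5 > 4. Violating.
Others bid (4, 13): truth gives 3; no alternative beats it.
Others bid (8, 13): truth gives 2; no alternative beats it.
(Checking all 9 profiles: 4 have a profitable deviation, 5 do not.)

4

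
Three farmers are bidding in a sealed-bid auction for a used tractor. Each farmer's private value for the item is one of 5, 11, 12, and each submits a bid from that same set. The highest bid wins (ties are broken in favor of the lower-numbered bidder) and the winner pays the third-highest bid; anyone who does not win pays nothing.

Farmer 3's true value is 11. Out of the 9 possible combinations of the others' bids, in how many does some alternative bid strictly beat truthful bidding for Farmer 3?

2

Others bid (5, 11): truth gives 0; bid 12 gives 6 > 0. Violating.
Others bid (11, 5): truth gives 0; bid 12 gives 6 > 0. Violating.
Others bid (5, 5): truth gives 6; no alternative beats it.
Others bid (5, 12): truth gives 0; no alternative beats it.
(Checking all 9 profiles: 2 have a profitable deviation, 7 do not.)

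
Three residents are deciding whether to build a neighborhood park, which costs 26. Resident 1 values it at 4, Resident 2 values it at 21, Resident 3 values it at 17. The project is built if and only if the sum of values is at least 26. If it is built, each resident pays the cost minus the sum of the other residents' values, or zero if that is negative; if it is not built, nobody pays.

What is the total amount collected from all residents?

Total value 42 ≥ cost 26, so it is built.
Resident 1: others sum to 38; max(0, 26 - 38) = 0.
Resident 2: others sum to 21; max(0, 26 - 21) = 5.
Resident 3: others sum to 25; max(0, 26 - 25) = 1.
Total collected = 0 + 5 + 1 = 6.

6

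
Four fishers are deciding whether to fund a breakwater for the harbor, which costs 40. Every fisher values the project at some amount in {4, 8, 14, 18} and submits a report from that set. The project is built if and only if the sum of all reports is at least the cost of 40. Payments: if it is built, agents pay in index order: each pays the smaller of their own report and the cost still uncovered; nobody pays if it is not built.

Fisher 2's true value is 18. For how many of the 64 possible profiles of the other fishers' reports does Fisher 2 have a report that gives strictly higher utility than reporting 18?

Others report (4, 4, 18): truth gives 0; report 14 gives 4 > 0. Violating.
Others report (4, 8, 14): truth gives 0; report 14 gives 4 > 0. Violating.
Others report (4, 8, 18): truth gives 0; report 14 gives 4 > 0. Violating.
Others report (4, 14, 8): truth gives 0; report 14 gives 4 > 0. Violating.
Others report (4, 4, 4): truth gives 0; no alternative beats it.
Others report (4, 4, 8): truth gives 0; no alternative beats it.
(Checking all 64 profiles: 53 have a profitable deviation, 11 do not.)

53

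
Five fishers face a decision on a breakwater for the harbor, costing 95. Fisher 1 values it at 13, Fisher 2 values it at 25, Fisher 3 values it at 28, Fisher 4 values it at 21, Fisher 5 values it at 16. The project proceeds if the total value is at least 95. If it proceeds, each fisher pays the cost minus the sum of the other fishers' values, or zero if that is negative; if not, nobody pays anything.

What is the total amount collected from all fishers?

63

Total value 103 ≥ cost 95, so it is built.
Fisher 1: others sum to 90; max(0, 95 - 90) = 5.
Fisher 2: others sum to 78; max(0, 95 - 78) = 17.
Fisher 3: others sum to 75; max(0, 95 - 75) = 20.
Fisher 4: others sum to 82; max(0, 95 - 82) = 13.
Fisher 5: others sum to 87; max(0, 95 - 87) = 8.
Total collected = 5 + 17 + 20 + 13 + 8 = 63.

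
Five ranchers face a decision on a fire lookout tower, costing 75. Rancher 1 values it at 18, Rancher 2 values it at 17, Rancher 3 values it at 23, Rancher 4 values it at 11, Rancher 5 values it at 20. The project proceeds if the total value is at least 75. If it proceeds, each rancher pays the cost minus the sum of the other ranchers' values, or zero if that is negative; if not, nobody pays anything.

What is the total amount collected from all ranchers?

22

Total value 89 ≥ cost 75, so it is built.
Rancher 1: others sum to 71; max(0, 75 - 71) = 4.
Rancher 2: others sum to 72; max(0, 75 - 72) = 3.
Rancher 3: others sum to 66; max(0, 75 - 66) = 9.
Rancher 4: others sum to 78; max(0, 75 - 78) = 0.
Rancher 5: others sum to 69; max(0, 75 - 69) = 6.
Total collected = 4 + 3 + 9 + 0 + 6 = 22.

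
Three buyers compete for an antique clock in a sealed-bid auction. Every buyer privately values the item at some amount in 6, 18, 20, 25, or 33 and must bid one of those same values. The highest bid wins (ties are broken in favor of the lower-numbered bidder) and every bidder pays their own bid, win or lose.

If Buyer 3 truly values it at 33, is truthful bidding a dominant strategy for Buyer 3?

Consider the case where Buyer 1 bids 6 and Buyer 2 bids 6.
Truthful bid 33: wins, pays 33, utility 33 - 33 = 0.
Bid 18 instead: wins, pays 18, utility 33 - 18 = 15.
Since 15 > 0, bidding 18 is strictly better here, so truthful bidding is not dominant.

No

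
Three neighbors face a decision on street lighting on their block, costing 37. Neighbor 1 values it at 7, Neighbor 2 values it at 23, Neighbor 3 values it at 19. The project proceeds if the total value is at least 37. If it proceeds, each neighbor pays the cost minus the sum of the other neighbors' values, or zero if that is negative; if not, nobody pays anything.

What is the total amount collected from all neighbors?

18

Total value 49 ≥ cost 37, so it is built.
Neighbor 1: others sum to 42; max(0, 37 - 42) = 0.
Neighbor 2: others sum to 26; max(0, 37 - 26) = 11.
Neighbor 3: others sum to 30; max(0, 37 - 30) = 7.
Total collected = 0 + 11 + 7 = 18.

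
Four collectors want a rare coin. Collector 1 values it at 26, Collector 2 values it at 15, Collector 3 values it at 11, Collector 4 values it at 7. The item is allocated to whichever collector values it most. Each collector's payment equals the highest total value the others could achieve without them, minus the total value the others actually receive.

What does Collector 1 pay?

Collector 1 has the highest value and receives the item.
Without Collector 1, the item would go to the next-highest value, 15, so the others could achieve 15.
With Collector 1 present and winning, the others receive nothing, so their total is 0.
Payment = 15 - 0 = 15.

15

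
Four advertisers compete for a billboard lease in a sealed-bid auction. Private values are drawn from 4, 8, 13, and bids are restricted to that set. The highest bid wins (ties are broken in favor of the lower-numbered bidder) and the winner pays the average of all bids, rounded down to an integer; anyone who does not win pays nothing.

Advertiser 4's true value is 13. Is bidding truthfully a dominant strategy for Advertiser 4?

No

Consider the case where Advertiser 1 bids 4, Advertiser 2 bids 4 and Advertiser 3 bids 4.
Truthful bid 13: wins, pays 6, utility 13 - 6 = 7.
Bid 8 instead: wins, pays 5, utility 13 - 5 = 8.
Since 8 > 7, bidding 8 is strictly better here, so truthful bidding is not dominant.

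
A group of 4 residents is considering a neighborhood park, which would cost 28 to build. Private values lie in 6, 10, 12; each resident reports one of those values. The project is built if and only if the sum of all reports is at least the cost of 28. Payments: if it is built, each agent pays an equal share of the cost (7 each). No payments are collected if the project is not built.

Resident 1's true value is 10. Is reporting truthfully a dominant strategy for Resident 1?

Check each profile of the others' reports and compare truth against every alternative report.
Others report (6, 6, 6): truth gives 3, best alternative gives 3.
Others report (6, 6, 10): truth gives 3, best alternative gives 3.
Others report (6, 6, 12): truth gives 3, best alternative gives 3.
Others report (6, 10, 6): truth gives 3, best alternative gives 3.
Others report (6, 10, 10): truth gives 3, best alternative gives 3.
Others report (6, 10, 12): truth gives 3, best alternative gives 3.
(Remaining 21 profiles checked similarly; truth is weakly best in each.)
In every case the truthful report is at least as good as any alternative, so it is a dominant strategy.

Yes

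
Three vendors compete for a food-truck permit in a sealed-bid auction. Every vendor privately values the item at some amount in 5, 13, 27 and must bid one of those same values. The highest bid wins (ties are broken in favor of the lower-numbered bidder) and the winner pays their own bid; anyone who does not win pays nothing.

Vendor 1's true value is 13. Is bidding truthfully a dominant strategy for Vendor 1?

Consider the case where Vendor 2 bids 5 and Vendor 3 bids 5.
Truthful bid 13: wins, pays 13, utility 13 - 13 = 0.
Bid 5 instead: wins, pays 5, utility 13 - 5 = 8.
Since 8 > 0, bidding 5 is strictly better here, so truthful bidding is not dominant.

No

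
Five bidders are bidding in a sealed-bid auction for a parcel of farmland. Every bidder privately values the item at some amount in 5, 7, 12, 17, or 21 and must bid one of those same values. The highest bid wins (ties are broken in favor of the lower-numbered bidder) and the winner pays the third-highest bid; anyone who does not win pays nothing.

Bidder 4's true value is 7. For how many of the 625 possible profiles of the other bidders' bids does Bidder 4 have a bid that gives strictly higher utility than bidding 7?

12

Others bid (5, 5, 5, 12): truth gives 0; bid 12 gives 2 > 0. Violating.
Others bid (5, 5, 5, 17): truth gives 0; bid 17 gives 2 > 0. Violating.
Others bid (5, 5, 5, 21): truth gives 0; bid 21 gives 2 > 0. Violating.
Others bid (5, 5, 7, 5): truth gives 0; bid 12 gives 2 > 0. Violating.
Others bid (5, 5, 5, 5): truth gives 2; no alternative beats it.
Others bid (5, 5, 5, 7): truth gives 2; no alternative beats it.
(Checking all 625 profiles: 12 have a profitable deviation, 613 do not.)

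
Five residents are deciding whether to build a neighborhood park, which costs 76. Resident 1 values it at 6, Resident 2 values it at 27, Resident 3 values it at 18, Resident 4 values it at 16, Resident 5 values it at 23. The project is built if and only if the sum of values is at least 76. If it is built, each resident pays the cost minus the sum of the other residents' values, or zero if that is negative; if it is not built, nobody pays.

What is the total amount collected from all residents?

28

Total value 90 ≥ cost 76, so it is built.
Resident 1: others sum to 84; max(0, 76 - 84) = 0.
Resident 2: others sum to 63; max(0, 76 - 63) = 13.
Resident 3: others sum to 72; max(0, 76 - 72) = 4.
Resident 4: others sum to 74; max(0, 76 - 74) = 2.
Resident 5: others sum to 67; max(0, 76 - 67) = 9.
Total collected = 0 + 13 + 4 + 2 + 9 = 28.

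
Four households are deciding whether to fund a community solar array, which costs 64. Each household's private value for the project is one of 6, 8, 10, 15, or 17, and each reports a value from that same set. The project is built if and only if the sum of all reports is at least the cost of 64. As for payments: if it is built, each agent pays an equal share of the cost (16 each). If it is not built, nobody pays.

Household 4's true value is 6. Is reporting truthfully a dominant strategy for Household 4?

Check each profile of the others' reports and compare truth against every alternative report.
Others report (6, 6, 6): truth gives 0, best alternative gives 0.
Others report (6, 6, 8): truth gives 0, best alternative gives 0.
Others report (6, 6, 10): truth gives 0, best alternative gives 0.
Others report (6, 6, 15): truth gives 0, best alternative gives 0.
Others report (6, 6, 17): truth gives 0, best alternative gives 0.
Others report (6, 8, 6): truth gives 0, best alternative gives 0.
(Remaining 119 profiles checked similarly; truth is weakly best in each.)
In every case the truthful report is at least as good as any alternative, so it is a dominant strategy.

Yes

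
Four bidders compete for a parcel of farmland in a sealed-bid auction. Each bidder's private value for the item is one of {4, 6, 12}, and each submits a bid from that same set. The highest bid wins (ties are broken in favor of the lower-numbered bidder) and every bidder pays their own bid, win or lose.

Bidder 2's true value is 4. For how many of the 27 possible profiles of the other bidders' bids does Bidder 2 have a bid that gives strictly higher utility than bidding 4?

4

Others bid (4, 4, 4): truth gives -4; bid 6 gives -2 > -4. Violating.
Others bid (4, 4, 6): truth gives -4; bid 6 gives -2 > -4. Violating.
Others bid (4, 6, 4): truth gives -4; bid 6 gives -2 > -4. Violating.
Others bid (4, 6, 6): truth gives -4; bid 6 gives -2 > -4. Violating.
Others bid (4, 4, 12): truth gives -4; no alternative beats it.
Others bid (4, 6, 12): truth gives -4; no alternative beats it.
(Checking all 27 profiles: 4 have a profitable deviation, 23 do not.)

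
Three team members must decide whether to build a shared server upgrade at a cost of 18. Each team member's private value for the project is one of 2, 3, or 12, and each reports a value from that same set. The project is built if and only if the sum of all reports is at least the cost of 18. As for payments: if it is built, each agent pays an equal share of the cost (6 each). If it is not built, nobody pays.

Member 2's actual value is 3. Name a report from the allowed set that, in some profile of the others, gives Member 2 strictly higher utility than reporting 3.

2

Suppose Member 1 reports 3 and Member 3 reports 12.
Report 3: project built, pays 6, utility 3 - 6 = -3.
Report 2: project not built, utility 0.
So reporting 2 beats truth here (0 > -3).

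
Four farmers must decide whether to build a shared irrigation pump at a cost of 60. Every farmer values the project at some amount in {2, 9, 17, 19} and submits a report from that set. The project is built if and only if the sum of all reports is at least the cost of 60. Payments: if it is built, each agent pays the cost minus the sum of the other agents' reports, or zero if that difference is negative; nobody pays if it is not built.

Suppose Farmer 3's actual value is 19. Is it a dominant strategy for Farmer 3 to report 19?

Check each profile of the others' reports and compare truth against every alternative report.
Others report (19, 19, 19): truth gives 16, best alternative gives 16.
Others report (17, 19, 19): truth gives 14, best alternative gives 14.
Others report (19, 17, 19): truth gives 14, best alternative gives 14.
Others report (19, 19, 17): truth gives 14, best alternative gives 14.
Others report (17, 17, 19): truth gives 12, best alternative gives 12.
Others report (17, 19, 17): truth gives 12, best alternative gives 12.
(Remaining 58 profiles checked similarly; truth is weakly best in each.)
In every case the truthful report is at least as good as any alternative, so it is a dominant strategy.

Yes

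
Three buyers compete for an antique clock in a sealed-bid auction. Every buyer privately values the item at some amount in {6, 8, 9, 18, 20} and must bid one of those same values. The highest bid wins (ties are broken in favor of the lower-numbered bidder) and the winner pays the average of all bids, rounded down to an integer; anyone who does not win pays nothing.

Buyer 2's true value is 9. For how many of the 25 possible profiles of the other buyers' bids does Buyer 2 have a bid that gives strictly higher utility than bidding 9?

1

Others bid (6, 6): truth gives 2; bid 8 gives 3 > 2. Violating.
Others bid (6, 8): truth gives 2; no alternative beats it.
Others bid (6, 9): truth gives 1; no alternative beats it.
(Checking all 25 profiles: 1 has a profitable deviation, 24 do not.)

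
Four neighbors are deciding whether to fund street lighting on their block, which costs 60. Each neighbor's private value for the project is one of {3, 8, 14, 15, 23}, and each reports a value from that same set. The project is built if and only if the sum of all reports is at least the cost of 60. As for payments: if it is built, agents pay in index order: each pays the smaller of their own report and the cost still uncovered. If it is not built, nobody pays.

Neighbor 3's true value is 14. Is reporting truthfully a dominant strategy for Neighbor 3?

No

Consider the case where Neighbor 1 reports 8, Neighbor 2 reports 23 and Neighbor 4 reports 23.
Truthful report 14: project built, pays 14, utility 14 - 14 = 0.
Report 8 instead: project built, pays 8, utility 14 - 8 = 6.
Since 6 > 0, reporting 8 is strictly better here, so truthful reporting is not dominant.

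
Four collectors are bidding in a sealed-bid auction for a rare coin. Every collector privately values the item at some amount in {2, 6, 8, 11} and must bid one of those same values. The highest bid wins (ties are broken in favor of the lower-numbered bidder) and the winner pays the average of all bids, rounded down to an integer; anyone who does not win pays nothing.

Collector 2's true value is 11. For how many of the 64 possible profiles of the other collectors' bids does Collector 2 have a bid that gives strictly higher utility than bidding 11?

10

Others bid (2, 2, 2): truth gives 7; bid 6 gives 8 > 7. Violating.
Others bid (2, 2, 6): truth gives 6; bid 6 gives 7 > 6. Violating.
Others bid (2, 6, 2): truth gives 6; bid 6 gives 7 > 6. Violating.
Others bid (2, 6, 6): truth gives 5; bid 6 gives 6 > 5. Violating.
Others bid (2, 2, 8): truth gives 6; no alternative beats it.
Others bid (2, 2, 11): truth gives 5; no alternative beats it.
(Checking all 64 profiles: 10 have a profitable deviation, 54 do not.)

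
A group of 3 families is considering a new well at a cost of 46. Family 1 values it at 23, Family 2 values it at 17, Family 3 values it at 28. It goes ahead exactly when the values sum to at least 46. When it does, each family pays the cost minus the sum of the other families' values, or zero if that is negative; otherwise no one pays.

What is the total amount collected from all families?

Total value 68 ≥ cost 46, so it is built.
Family 1: others sum to 45; max(0, 46 - 45) = 1.
Family 2: others sum to 51; max(0, 46 - 51) = 0.
Family 3: others sum to 40; max(0, 46 - 40) = 6.
Total collected = 1 + 0 + 6 = 7.

7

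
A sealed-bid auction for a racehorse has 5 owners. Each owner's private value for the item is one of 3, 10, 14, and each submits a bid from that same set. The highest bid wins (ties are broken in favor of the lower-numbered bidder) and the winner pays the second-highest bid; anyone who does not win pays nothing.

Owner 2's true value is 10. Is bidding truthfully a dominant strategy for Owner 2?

Yes

Check each profile of the others' bids and compare truth against every alternative bid.
Others bid (3, 3, 3, 3): truth gives 7, best alternative gives 7.
Others bid (3, 3, 3, 10): truth gives 0, best alternative gives 0.
Others bid (3, 3, 3, 14): truth gives 0, best alternative gives 0.
Others bid (3, 3, 10, 3): truth gives 0, best alternative gives 0.
Others bid (3, 3, 10, 10): truth gives 0, best alternative gives 0.
Others bid (3, 3, 10, 14): truth gives 0, best alternative gives 0.
(Remaining 75 profiles checked similarly; truth is weakly best in each.)
In every case the truthful bid is at least as good as any alternative, so it is a dominant strategy.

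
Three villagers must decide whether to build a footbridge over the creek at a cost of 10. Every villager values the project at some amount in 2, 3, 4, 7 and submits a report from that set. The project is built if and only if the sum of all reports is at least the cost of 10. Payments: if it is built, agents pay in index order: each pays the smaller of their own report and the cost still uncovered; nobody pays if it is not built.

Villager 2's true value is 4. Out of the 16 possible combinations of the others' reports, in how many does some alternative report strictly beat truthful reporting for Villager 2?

Others report (2, 7): truth gives 0; report 2 gives 2 > 0. Violating.
Others report (3, 4): truth gives 0; report 3 gives 1 > 0. Violating.
Others report (3, 7): truth gives 0; report 2 gives 2 > 0. Violating.
Others report (4, 3): truth gives 0; report 3 gives 1 > 0. Violating.
Others report (2, 2): truth gives 0; no alternative beats it.
Others report (2, 3): truth gives 0; no alternative beats it.
(Checking all 16 profiles: 10 have a profitable deviation, 6 do not.)

10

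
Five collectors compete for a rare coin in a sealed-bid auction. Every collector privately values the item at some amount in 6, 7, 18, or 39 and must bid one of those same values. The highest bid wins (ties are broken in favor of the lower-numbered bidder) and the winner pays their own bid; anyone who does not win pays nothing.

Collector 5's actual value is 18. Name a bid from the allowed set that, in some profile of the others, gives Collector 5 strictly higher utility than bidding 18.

7

Suppose Collector 1 bids 6, Collector 2 bids 6, Collector 3 bids 6 and Collector 4 bids 6.
Bid 18: wins, pays 18, utility 18 - 18 = 0.
Bid 7: wins, pays 7, utility 18 - 7 = 11.
So bidding 7 beats truth here (11 > 0).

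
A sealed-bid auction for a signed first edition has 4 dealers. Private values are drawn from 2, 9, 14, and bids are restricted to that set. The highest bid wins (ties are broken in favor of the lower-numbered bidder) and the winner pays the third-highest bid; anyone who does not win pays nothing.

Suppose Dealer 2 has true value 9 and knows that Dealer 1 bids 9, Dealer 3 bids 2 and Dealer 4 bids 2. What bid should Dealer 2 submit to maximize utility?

Bid 2: loses, pays 0, utility 0.
Bid 9: loses, pays 0, utility 0.
Bid 14: wins, pays 2, utility 9 - 2 = 7.
The best choice is 14 with utility 7.

14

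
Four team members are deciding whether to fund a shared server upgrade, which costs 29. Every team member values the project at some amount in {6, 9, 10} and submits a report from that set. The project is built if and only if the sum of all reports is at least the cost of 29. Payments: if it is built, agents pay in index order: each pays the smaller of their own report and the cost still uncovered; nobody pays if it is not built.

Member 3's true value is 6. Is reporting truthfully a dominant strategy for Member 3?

Yes

Check each profile of the others' reports and compare truth against every alternative report.
Others report (6, 6, 9): truth gives 0, best alternative gives -3.
Others report (6, 6, 10): truth gives 0, best alternative gives -3.
Others report (6, 9, 6): truth gives 0, best alternative gives -3.
Others report (6, 9, 9): truth gives 0, best alternative gives -3.
Others report (6, 9, 10): truth gives 0, best alternative gives -3.
Others report (6, 10, 6): truth gives 0, best alternative gives -3.
(Remaining 21 profiles checked similarly; truth is weakly best in each.)
In every case the truthful report is at least as good as any alternative, so it is a dominant strategy.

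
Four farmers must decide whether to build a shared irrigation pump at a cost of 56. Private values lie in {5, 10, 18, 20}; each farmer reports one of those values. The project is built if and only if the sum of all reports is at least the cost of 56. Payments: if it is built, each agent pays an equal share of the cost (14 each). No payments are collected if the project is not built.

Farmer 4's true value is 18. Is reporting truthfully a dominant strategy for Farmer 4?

Check each profile of the others' reports and compare truth against every alternative report.
Others report (5, 18, 18): truth gives 4, best alternative gives 4.
Others report (5, 18, 20): truth gives 4, best alternative gives 4.
Others report (5, 20, 18): truth gives 4, best alternative gives 4.
Others report (5, 20, 20): truth gives 4, best alternative gives 4.
Others report (10, 10, 18): truth gives 4, best alternative gives 4.
Others report (10, 10, 20): truth gives 4, best alternative gives 4.
(Remaining 58 profiles checked similarly; truth is weakly best in each.)
In every case the truthful report is at least as good as any alternative, so it is a dominant strategy.

Yes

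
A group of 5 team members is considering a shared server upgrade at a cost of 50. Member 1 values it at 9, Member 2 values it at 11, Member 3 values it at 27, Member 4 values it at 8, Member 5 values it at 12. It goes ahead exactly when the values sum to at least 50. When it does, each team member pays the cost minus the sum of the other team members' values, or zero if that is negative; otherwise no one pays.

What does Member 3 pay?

Total value 67 ≥ cost 50, so the project is built.
The other team members' values sum to 40.
Cost minus that sum is 50 - 40 = 10.

10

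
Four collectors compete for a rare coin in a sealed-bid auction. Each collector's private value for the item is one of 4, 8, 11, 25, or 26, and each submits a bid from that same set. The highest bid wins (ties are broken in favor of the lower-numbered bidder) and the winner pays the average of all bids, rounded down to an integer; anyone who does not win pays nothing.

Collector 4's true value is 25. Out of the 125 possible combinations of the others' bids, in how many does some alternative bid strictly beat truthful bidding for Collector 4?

Others bid (4, 4, 4): truth gives 16; bid 8 gives 20 > 16. Violating.
Others bid (4, 4, 8): truth gives 15; bid 11 gives 19 > 15. Violating.
Others bid (4, 4, 25): truth gives 0; bid 26 gives 11 > 0. Violating.
Others bid (4, 8, 4): truth gives 15; bid 11 gives 19 > 15. Violating.
Others bid (4, 4, 11): truth gives 14; no alternative beats it.
Others bid (4, 4, 26): truth gives 0; no alternative beats it.
(Checking all 125 profiles: 44 have a profitable deviation, 81 do not.)

44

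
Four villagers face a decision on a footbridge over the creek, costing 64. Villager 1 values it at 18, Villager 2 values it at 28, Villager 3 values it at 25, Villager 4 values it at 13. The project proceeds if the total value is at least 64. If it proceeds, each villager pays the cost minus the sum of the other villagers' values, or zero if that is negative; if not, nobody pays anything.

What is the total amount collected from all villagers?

13

Total value 84 ≥ cost 64, so it is built.
Villager 1: others sum to 66; max(0, 64 - 66) = 0.
Villager 2: others sum to 56; max(0, 64 - 56) = 8.
Villager 3: others sum to 59; max(0, 64 - 59) = 5.
Villager 4: others sum to 71; max(0, 64 - 71) = 0.
Total collected = 0 + 8 + 5 + 0 = 13.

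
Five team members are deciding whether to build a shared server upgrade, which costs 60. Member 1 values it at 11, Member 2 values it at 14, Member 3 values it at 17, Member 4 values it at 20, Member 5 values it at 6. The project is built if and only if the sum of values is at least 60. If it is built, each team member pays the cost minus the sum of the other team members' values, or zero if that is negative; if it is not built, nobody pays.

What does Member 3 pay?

9

Total value 68 ≥ cost 60, so the project is built.
The other team members' values sum to 51.
Cost minus that sum is 60 - 51 = 9.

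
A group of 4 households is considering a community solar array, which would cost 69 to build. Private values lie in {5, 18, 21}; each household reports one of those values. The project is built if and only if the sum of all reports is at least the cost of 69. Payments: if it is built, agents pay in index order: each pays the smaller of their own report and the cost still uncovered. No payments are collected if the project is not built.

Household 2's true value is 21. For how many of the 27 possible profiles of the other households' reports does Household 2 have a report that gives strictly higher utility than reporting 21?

8

Others report (18, 18, 18): truth gives 0; report 18 gives 3 > 0. Violating.
Others report (18, 18, 21): truth gives 0; report 18 gives 3 > 0. Violating.
Others report (18, 21, 18): truth gives 0; report 18 gives 3 > 0. Violating.
Others report (18, 21, 21): truth gives 0; report 18 gives 3 > 0. Violating.
Others report (5, 5, 5): truth gives 0; no alternative beats it.
Others report (5, 5, 18): truth gives 0; no alternative beats it.
(Checking all 27 profiles: 8 have a profitable deviation, 19 do not.)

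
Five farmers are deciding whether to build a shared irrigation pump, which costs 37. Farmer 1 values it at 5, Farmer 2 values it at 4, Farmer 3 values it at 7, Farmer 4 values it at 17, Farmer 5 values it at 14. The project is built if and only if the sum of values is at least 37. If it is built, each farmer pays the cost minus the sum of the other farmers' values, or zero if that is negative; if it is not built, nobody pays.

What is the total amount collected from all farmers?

Total value 47 ≥ cost 37, so it is built.
Farmer 1: others sum to 42; max(0, 37 - 42) = 0.
Farmer 2: others sum to 43; max(0, 37 - 43) = 0.
Farmer 3: others sum to 40; max(0, 37 - 40) = 0.
Farmer 4: others sum to 30; max(0, 37 - 30) = 7.
Farmer 5: others sum to 33; max(0, 37 - 33) = 4.
Total collected = 0 + 0 + 0 + 7 + 4 = 11.

11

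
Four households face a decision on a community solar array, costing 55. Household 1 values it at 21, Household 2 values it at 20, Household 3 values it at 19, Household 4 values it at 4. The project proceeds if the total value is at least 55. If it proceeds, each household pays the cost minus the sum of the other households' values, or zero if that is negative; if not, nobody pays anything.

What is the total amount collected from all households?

Total value 64 ≥ cost 55, so it is built.
Household 1: others sum to 43; max(0, 55 - 43) = 12.
Household 2: others sum to 44; max(0, 55 - 44) = 11.
Household 3: others sum to 45; max(0, 55 - 45) = 10.
Household 4: others sum to 60; max(0, 55 - 60) = 0.
Total collected = 12 + 11 + 10 + 0 = 33.

33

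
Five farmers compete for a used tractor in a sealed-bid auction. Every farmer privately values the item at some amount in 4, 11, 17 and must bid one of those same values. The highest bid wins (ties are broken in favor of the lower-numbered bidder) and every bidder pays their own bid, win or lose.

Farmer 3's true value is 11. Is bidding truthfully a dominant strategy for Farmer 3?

No

Consider the case where Farmer 1 bids 4, Farmer 2 bids 4, Farmer 4 bids 4 and Farmer 5 bids 17.
Truthful bid 11: loses but pays 11, utility -11.
Bid 4 instead: loses but pays 4, utility -4.
Since -4 > -11, bidding 4 is strictly better here, so truthful bidding is not dominant.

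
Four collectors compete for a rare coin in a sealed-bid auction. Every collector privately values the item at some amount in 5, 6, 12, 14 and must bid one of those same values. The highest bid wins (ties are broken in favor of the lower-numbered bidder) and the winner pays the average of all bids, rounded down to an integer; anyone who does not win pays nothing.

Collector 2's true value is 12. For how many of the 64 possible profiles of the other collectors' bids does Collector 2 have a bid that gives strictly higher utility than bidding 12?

Others bid (5, 5, 5): truth gives 6; bid 6 gives 7 > 6. Violating.
Others bid (5, 5, 6): truth gives 5; bid 6 gives 7 > 5. Violating.
Others bid (5, 5, 14): truth gives 0; bid 14 gives 3 > 0. Violating.
Others bid (5, 6, 5): truth gives 5; bid 6 gives 7 > 5. Violating.
Others bid (5, 5, 12): truth gives 4; no alternative beats it.
Others bid (5, 6, 12): truth gives 4; no alternative beats it.
(Checking all 64 profiles: 29 have a profitable deviation, 35 do not.)

29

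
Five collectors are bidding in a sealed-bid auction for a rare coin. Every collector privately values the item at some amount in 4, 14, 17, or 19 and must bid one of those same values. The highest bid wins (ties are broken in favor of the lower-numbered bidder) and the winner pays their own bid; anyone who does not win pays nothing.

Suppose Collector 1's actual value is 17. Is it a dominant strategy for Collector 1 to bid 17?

No

Consider the case where Collector 2 bids 4, Collector 3 bids 4, Collector 4 bids 4 and Collector 5 bids 4.
Truthful bid 17: wins, pays 17, utility 17 - 17 = 0.
Bid 4 instead: wins, pays 4, utility 17 - 4 = 13.
Since 13 > 0, bidding 4 is strictly better here, so truthful bidding is not dominant.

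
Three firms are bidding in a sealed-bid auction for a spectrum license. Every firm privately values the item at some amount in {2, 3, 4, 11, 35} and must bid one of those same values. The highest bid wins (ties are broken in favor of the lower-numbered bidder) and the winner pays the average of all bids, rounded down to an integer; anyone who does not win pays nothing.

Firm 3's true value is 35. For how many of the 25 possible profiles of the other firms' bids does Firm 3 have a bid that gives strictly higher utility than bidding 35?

Others bid (2, 2): truth gives 22; bid 3 gives 33 > 22. Violating.
Others bid (2, 3): truth gives 22; bid 4 gives 32 > 22. Violating.
Others bid (2, 4): truth gives 22; bid 11 gives 30 > 22. Violating.
Others bid (3, 2): truth gives 22; bid 4 gives 32 > 22. Violating.
Others bid (2, 11): truth gives 19; no alternative beats it.
Others bid (2, 35): truth gives 0; no alternative beats it.
(Checking all 25 profiles: 9 have a profitable deviation, 16 do not.)

9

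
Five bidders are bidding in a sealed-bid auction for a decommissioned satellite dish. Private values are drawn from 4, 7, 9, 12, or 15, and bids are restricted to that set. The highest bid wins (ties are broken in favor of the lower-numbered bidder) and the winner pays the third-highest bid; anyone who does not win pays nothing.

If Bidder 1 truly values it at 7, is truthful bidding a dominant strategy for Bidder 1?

No

Consider the case where Bidder 2 bids 4, Bidder 3 bids 4, Bidder 4 bids 4 and Bidder 5 bids 9.
Truthful bid 7: loses, pays 0, utility 0.
Bid 9 instead: wins, pays 4, utility 7 - 4 = 3.
Since 3 > 0, bidding 9 is strictly better here, so truthful bidding is not dominant.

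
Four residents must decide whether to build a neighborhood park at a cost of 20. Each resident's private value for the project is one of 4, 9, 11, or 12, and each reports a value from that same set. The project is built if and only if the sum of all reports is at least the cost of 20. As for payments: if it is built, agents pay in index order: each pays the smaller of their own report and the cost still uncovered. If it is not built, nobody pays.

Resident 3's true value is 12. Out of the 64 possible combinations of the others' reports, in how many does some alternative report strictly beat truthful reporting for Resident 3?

Others report (4, 4, 4): truth gives 0; report 9 gives 3 > 0. Violating.
Others report (4, 4, 9): truth gives 0; report 4 gives 8 > 0. Violating.
Others report (4, 4, 11): truth gives 0; report 4 gives 8 > 0. Violating.
Others report (4, 4, 12): truth gives 0; report 4 gives 8 > 0. Violating.
Others report (4, 12, 4): truth gives 8; no alternative beats it.
Others report (4, 12, 9): truth gives 8; no alternative beats it.
(Checking all 64 profiles: 20 have a profitable deviation, 44 do not.)

20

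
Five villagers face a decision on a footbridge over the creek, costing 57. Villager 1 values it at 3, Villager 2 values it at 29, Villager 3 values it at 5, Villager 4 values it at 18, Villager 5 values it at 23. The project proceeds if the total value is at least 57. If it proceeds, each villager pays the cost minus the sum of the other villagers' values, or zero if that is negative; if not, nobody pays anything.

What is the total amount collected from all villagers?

10

Total value 78 ≥ cost 57, so it is built.
Villager 1: others sum to 75; max(0, 57 - 75) = 0.
Villager 2: others sum to 49; max(0, 57 - 49) = 8.
Villager 3: others sum to 73; max(0, 57 - 73) = 0.
Villager 4: others sum to 60; max(0, 57 - 60) = 0.
Villager 5: others sum to 55; max(0, 57 - 55) = 2.
Total collected = 0 + 8 + 0 + 0 + 2 = 10.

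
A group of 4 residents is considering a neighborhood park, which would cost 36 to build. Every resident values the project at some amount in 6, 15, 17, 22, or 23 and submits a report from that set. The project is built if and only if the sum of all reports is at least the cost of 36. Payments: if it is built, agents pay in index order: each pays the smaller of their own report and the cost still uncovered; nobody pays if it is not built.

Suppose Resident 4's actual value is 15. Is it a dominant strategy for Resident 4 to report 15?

Yes

Check each profile of the others' reports and compare truth against every alternative report.
Others report (6, 15, 15): truth gives 15, best alternative gives 15.
Others report (6, 15, 17): truth gives 15, best alternative gives 15.
Others report (6, 15, 22): truth gives 15, best alternative gives 15.
Others report (6, 15, 23): truth gives 15, best alternative gives 15.
Others report (6, 17, 15): truth gives 15, best alternative gives 15.
Others report (6, 17, 17): truth gives 15, best alternative gives 15.
(Remaining 119 profiles checked similarly; truth is weakly best in each.)
In every case the truthful report is at least as good as any alternative, so it is a dominant strategy.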